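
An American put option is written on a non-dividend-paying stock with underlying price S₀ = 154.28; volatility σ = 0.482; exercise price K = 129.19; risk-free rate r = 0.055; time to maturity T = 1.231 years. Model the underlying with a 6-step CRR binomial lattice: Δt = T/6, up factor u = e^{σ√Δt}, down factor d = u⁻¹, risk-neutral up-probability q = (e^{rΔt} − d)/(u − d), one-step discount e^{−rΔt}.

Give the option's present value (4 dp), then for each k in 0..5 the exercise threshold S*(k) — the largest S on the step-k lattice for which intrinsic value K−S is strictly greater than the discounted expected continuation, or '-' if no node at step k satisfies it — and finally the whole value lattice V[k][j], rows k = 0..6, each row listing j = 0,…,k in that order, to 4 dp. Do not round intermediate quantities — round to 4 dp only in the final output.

Δt=0.20517  u=1.24399  d=0.80387  q=0.47142  discount=0.98878
step 6 (expiry): payoffs max(K−S,0) = 87.5597 64.7667 29.4943 0.0000 0.0000 0.0000 0.0000
step 5: (k=5,j=0): S=51.7877, (K−S)⁺=77.4023, hold=75.9527 ⇒ V=77.4023 exercise | (k=5,j=1): S=80.1419, (K−S)⁺=49.0481, hold=47.5985 ⇒ V=49.0481 exercise | (k=5,j=2): S=124.0203, (K−S)⁺=5.1697, hold=15.4152 ⇒ V=15.4152 continue | (k=5,j=3): S=191.9227, (K−S)⁺=0.0000, hold=0.0000 ⇒ V=0.0000 continue | (k=5,j=4): S=297.0022, (K−S)⁺=0.0000, hold=0.0000 ⇒ V=0.0000 continue | (k=5,j=5): S=459.6138, (K−S)⁺=0.0000, hold=0.0000 ⇒ V=0.0000 continue  boundary S*=80.1419
step 4: (k=4,j=0): S=64.4233, (K−S)⁺=64.7667, hold=63.3171 ⇒ V=64.7667 exercise | (k=4,j=1): S=99.6957, (K−S)⁺=29.4943, hold=32.8205 ⇒ V=32.8205 continue | (k=4,j=2): S=154.2800, (K−S)⁺=0.0000, hold=8.0568 ⇒ V=8.0568 continue | (k=4,j=3): S=238.7498, (K−S)⁺=0.0000, hold=0.0000 ⇒ V=0.0000 continue | (k=4,j=4): S=369.4676, (K−S)⁺=0.0000, hold=0.0000 ⇒ V=0.0000 continue  boundary S*=64.4233
step 3: (k=3,j=0): S=80.1419, (K−S)⁺=49.0481, hold=49.1489 ⇒ V=49.1489 continue | (k=3,j=1): S=124.0203, (K−S)⁺=5.1697, hold=20.9091 ⇒ V=20.9091 continue | (k=3,j=2): S=191.9227, (K−S)⁺=0.0000, hold=4.2109 ⇒ V=4.2109 continue | (k=3,j=3): S=297.0022, (K−S)⁺=0.0000, hold=0.0000 ⇒ V=0.0000 continue  boundary S*=-
step 2: (k=2,j=0): S=99.6957, (K−S)⁺=29.4943, hold=35.4340 ⇒ V=35.4340 continue | (k=2,j=1): S=154.2800, (K−S)⁺=0.0000, hold=12.8910 ⇒ V=12.8910 continue | (k=2,j=2): S=238.7498, (K−S)⁺=0.0000, hold=2.2008 ⇒ V=2.2008 continue  boundary S*=-
step 1: (k=1,j=0): S=124.0203, (K−S)⁺=5.1697, hold=24.5285 ⇒ V=24.5285 continue | (k=1,j=1): S=191.9227, (K−S)⁺=0.0000, hold=7.7633 ⇒ V=7.7633 continue  boundary S*=-
step 0: (k=0,j=0): S=154.2800, (K−S)⁺=0.0000, hold=16.4385 ⇒ V=16.4385 continue  boundary S*=-

price = 16.4385
boundary = - - - - 64.4233 80.1419
tree:
16.4385
24.5285 7.7633
35.4340 12.8910 2.2008
49.1489 20.9091 4.2109 0.0000
64.7667 32.8205 8.0568 0.0000 0.0000
77.4023 49.0481 15.4152 0.0000 0.0000 0.0000
87.5597 64.7667 29.4943 0.0000 0.0000 0.0000 0.0000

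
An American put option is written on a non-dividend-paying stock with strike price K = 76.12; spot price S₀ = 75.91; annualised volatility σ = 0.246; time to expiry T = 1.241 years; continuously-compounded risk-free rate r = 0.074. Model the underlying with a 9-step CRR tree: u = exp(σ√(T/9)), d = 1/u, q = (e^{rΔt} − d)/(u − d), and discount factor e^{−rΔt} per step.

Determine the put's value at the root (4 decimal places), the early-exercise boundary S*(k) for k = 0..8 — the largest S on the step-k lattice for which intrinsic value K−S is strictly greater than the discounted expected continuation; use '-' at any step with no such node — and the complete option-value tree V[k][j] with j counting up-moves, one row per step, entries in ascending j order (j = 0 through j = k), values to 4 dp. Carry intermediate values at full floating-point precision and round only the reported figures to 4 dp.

Δt=0.13789, u=1.09565, d=0.91270, q=0.53324, disc=e^(-rΔt)=0.98985
k=9 terminal: V=max(K-S,0) → 42.7581 36.0707 28.0428 18.4058 6.8370 0.0000 0.0000 0.0000 0.0000 0.0000
k=8: j=0 S=36.5530 intr=39.5670 cont=38.7942 V=39.5670[EX]; j=1 S=43.8800 intr=32.2400 cont=31.4672 V=32.2400[EX]; j=2 S=52.6758 intr=23.4442 cont=22.6715 V=23.4442[EX]; j=3 S=63.2346 intr=12.8854 cont=12.1126 V=12.8854[EX]; j=4 S=75.9100 intr=0.2100 cont=3.1588 V=3.1588[hold]; j=5 S=91.1261 intr=0.0000 cont=0.0000 V=0.0000[hold]; j=6 S=109.3924 intr=0.0000 cont=0.0000 V=0.0000[hold]; j=7 S=131.3200 intr=0.0000 cont=0.0000 V=0.0000[hold]; j=8 S=157.6431 intr=0.0000 cont=0.0000 V=0.0000[hold]  S*(8)=63.2346
k=7: j=0 S=40.0493 intr=36.0707 cont=35.2979 V=36.0707[EX]; j=1 S=48.0772 intr=28.0428 cont=27.2701 V=28.0428[EX]; j=2 S=57.7142 intr=18.4058 cont=17.6330 V=18.4058[EX]; j=3 S=69.2830 intr=6.8370 cont=7.6207 V=7.6207[hold]; j=4 S=83.1708 intr=0.0000 cont=1.4595 V=1.4595[hold]; j=5 S=99.8424 intr=0.0000 cont=0.0000 V=0.0000[hold]; j=6 S=119.8558 intr=0.0000 cont=0.0000 V=0.0000[hold]; j=7 S=143.8808 intr=0.0000 cont=0.0000 V=0.0000[hold]  S*(7)=57.7142
k=6: j=0 S=43.8800 intr=32.2400 cont=31.4672 V=32.2400[EX]; j=1 S=52.6758 intr=23.4442 cont=22.6715 V=23.4442[EX]; j=2 S=63.2346 intr=12.8854 cont=12.5263 V=12.8854[EX]; j=3 S=75.9100 intr=0.2100 cont=4.2913 V=4.2913[hold]; j=4 S=91.1261 intr=0.0000 cont=0.6743 V=0.6743[hold]; j=5 S=109.3924 intr=0.0000 cont=0.0000 V=0.0000[hold]; j=6 S=131.3200 intr=0.0000 cont=0.0000 V=0.0000[hold]  S*(6)=63.2346
k=5: j=0 S=48.0772 intr=28.0428 cont=27.2701 V=28.0428[EX]; j=1 S=57.7142 intr=18.4058 cont=17.6330 V=18.4058[EX]; j=2 S=69.2830 intr=6.8370 cont=8.2184 V=8.2184[hold]; j=3 S=83.1708 intr=0.0000 cont=2.3386 V=2.3386[hold]; j=4 S=99.8424 intr=0.0000 cont=0.3115 V=0.3115[hold]; j=5 S=119.8558 intr=0.0000 cont=0.0000 V=0.0000[hold]  S*(5)=57.7142
k=4: j=0 S=52.6758 intr=23.4442 cont=22.6715 V=23.4442[EX]; j=1 S=63.2346 intr=12.8854 cont=12.8418 V=12.8854[EX]; j=2 S=75.9100 intr=0.2100 cont=5.0314 V=5.0314[hold]; j=3 S=91.1261 intr=0.0000 cont=1.2449 V=1.2449[hold]; j=4 S=109.3924 intr=0.0000 cont=0.1439 V=0.1439[hold]  S*(4)=63.2346
k=3: j=0 S=57.7142 intr=18.4058 cont=17.6330 V=18.4058[EX]; j=1 S=69.2830 intr=6.8370 cont=8.6091 V=8.6091[hold]; j=2 S=83.1708 intr=0.0000 cont=2.9817 V=2.9817[hold]; j=3 S=99.8424 intr=0.0000 cont=0.6512 V=0.6512[hold]  S*(3)=57.7142
k=2: j=0 S=63.2346 intr=12.8854 cont=13.0480 V=13.0480[hold]; j=1 S=75.9100 intr=0.2100 cont=5.5514 V=5.5514[hold]; j=2 S=91.1261 intr=0.0000 cont=1.7213 V=1.7213[hold]  S*(2)=-
k=1: j=0 S=69.2830 intr=6.8370 cont=8.9587 V=8.9587[hold]; j=1 S=83.1708 intr=0.0000 cont=3.4735 V=3.4735[hold]  S*(1)=-
k=0: j=0 S=75.9100 intr=0.2100 cont=5.9725 V=5.9725[hold]  S*(0)=-

price = 5.9725
boundary = - - - 57.7142 63.2346 57.7142 63.2346 57.7142 63.2346
tree:
5.9725
8.9587 3.4735
13.0480 5.5514 1.7213
18.4058 8.6091 2.9817 0.6512
23.4442 12.8854 5.0314 1.2449 0.1439
28.0428 18.4058 8.2184 2.3386 0.3115 0.0000
32.2400 23.4442 12.8854 4.2913 0.6743 0.0000 0.0000
36.0707 28.0428 18.4058 7.6207 1.4595 0.0000 0.0000 0.0000
39.5670 32.2400 23.4442 12.8854 3.1588 0.0000 0.0000 0.0000 0.0000
42.7581 36.0707 28.0428 18.4058 6.8370 0.0000 0.0000 0.0000 0.0000 0.0000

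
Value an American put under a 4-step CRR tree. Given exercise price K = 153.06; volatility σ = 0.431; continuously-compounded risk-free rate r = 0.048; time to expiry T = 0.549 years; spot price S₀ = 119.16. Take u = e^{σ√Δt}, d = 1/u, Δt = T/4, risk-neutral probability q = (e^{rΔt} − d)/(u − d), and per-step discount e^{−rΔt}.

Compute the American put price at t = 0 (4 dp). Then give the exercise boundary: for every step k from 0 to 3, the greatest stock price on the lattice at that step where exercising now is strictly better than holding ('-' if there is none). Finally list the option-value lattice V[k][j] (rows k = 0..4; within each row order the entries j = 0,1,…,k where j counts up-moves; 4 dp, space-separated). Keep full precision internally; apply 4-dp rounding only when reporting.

price = 37.2147
boundary = - 101.5746 86.5844 101.5746
tree:
37.2147
51.4854 22.3143
66.4756 34.9086 9.0196
79.2536 51.4854 17.4861 0.0000
90.1458 66.4756 33.9000 0.0000 0.0000

Δt=0.13725, u=1.17313, d=0.85242, q=0.48078, disc=e^(-rΔt)=0.99343
k=4 terminal: V=max(K-S,0) → 90.1458 66.4756 33.9000 0.0000 0.0000
k=3: j=0 S=73.8064 intr=79.2536 cont=78.2485 V=79.2536[EX]; j=1 S=101.5746 intr=51.4854 cont=50.4804 V=51.4854[EX]; j=2 S=139.7899 intr=13.2701 cont=17.4861 V=17.4861[hold]; j=3 S=192.3830 intr=0.0000 cont=0.0000 V=0.0000[hold]  S*(3)=101.5746
k=2: j=0 S=86.5844 intr=66.4756 cont=65.4706 V=66.4756[EX]; j=1 S=119.1600 intr=33.9000 cont=34.9086 V=34.9086[hold]; j=2 S=163.9915 intr=0.0000 cont=9.0196 V=9.0196[hold]  S*(2)=86.5844
k=1: j=0 S=101.5746 intr=51.4854 cont=50.9621 V=51.4854[EX]; j=1 S=139.7899 intr=13.2701 cont=22.3143 V=22.3143[hold]  S*(1)=101.5746
k=0: j=0 S=119.1600 intr=33.9000 cont=37.2147 V=37.2147[hold]  S*(0)=-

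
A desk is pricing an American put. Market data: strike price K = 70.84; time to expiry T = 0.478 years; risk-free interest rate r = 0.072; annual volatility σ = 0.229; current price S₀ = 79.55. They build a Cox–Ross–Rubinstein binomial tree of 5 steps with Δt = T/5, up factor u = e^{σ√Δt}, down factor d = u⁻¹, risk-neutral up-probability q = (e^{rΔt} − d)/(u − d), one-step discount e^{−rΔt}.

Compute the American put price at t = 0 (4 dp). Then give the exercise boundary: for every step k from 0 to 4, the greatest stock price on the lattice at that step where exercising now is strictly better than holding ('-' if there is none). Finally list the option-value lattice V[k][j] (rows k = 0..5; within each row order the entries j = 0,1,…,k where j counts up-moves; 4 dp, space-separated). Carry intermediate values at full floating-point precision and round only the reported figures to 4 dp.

Δt=0.09560, u=1.07337, d=0.93164, q=0.53104, disc=e^(-rΔt)=0.99314
k=5 terminal: V=max(K-S,0) → 15.0073 6.5136 0.0000 0.0000 0.0000 0.0000
k=4: j=0 S=59.9293 intr=10.9107 cont=10.4248 V=10.9107[EX]; j=1 S=69.0462 intr=1.7938 cont=3.0337 V=3.0337[hold]; j=2 S=79.5500 intr=0.0000 cont=0.0000 V=0.0000[hold]; j=3 S=91.6517 intr=0.0000 cont=0.0000 V=0.0000[hold]; j=4 S=105.5945 intr=0.0000 cont=0.0000 V=0.0000[hold]  S*(4)=59.9293
k=3: j=0 S=64.3264 intr=6.5136 cont=6.6815 V=6.6815[hold]; j=1 S=74.1122 intr=0.0000 cont=1.4129 V=1.4129[hold]; j=2 S=85.3867 intr=0.0000 cont=0.0000 V=0.0000[hold]; j=3 S=98.3764 intr=0.0000 cont=0.0000 V=0.0000[hold]  S*(3)=-
k=2: j=0 S=69.0462 intr=1.7938 cont=3.8570 V=3.8570[hold]; j=1 S=79.5500 intr=0.0000 cont=0.6581 V=0.6581[hold]; j=2 S=91.6517 intr=0.0000 cont=0.0000 V=0.0000[hold]  S*(2)=-
k=1: j=0 S=74.1122 intr=0.0000 cont=2.1434 V=2.1434[hold]; j=1 S=85.3867 intr=0.0000 cont=0.3065 V=0.3065[hold]  S*(1)=-
k=0: j=0 S=79.5500 intr=0.0000 cont=1.1599 V=1.1599[hold]  S*(0)=-

price = 1.1599
boundary = - - - - 59.9293
tree:
1.1599
2.1434 0.3065
3.8570 0.6581 0.0000
6.6815 1.4129 0.0000 0.0000
10.9107 3.0337 0.0000 0.0000 0.0000
15.0073 6.5136 0.0000 0.0000 0.0000 0.0000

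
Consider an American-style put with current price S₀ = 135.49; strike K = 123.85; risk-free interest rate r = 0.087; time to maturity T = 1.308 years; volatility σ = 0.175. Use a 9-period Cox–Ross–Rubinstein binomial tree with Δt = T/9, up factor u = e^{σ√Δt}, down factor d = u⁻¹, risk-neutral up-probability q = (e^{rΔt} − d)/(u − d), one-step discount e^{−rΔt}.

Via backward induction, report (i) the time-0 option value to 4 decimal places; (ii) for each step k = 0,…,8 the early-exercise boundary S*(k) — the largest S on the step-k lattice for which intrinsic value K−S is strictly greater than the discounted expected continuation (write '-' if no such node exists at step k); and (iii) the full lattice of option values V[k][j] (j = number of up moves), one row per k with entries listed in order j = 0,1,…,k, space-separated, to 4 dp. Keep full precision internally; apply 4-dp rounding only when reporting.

params: Δt=0.14533 u=1.06899 d=0.93546 q=0.57862 e^(-rΔt)=0.98744
t_9 payoffs: 49.5236 38.9142 26.7904 12.9361 0.0000 0.0000 0.0000 0.0000 0.0000 0.0000
t_8: node(8,0) S=79.4542 payoff=44.3958 vs cont=42.8397 → 44.3958 [stop]  node(8,1) S=90.7956 payoff=33.0544 vs cont=31.4983 → 33.0544 [stop]  node(8,2) S=103.7557 payoff=20.0943 vs cont=18.5381 → 20.0943 [stop]  node(8,3) S=118.5659 payoff=5.2841 vs cont=5.3825 → 5.3825 [wait]  node(8,4) S=135.4900 payoff=0.0000 vs cont=0.0000 → 0.0000 [wait]  node(8,5) S=154.8299 payoff=0.0000 vs cont=0.0000 → 0.0000 [wait]  node(8,6) S=176.9303 payoff=0.0000 vs cont=0.0000 → 0.0000 [wait]  node(8,7) S=202.1854 payoff=0.0000 vs cont=0.0000 → 0.0000 [wait]  node(8,8) S=231.0454 payoff=0.0000 vs cont=0.0000 → 0.0000 [wait]  ⇒ S*(8)=103.7557
t_7: node(7,0) S=84.9358 payoff=38.9142 vs cont=37.3581 → 38.9142 [stop]  node(7,1) S=97.0596 payoff=26.7904 vs cont=25.2343 → 26.7904 [stop]  node(7,2) S=110.9139 payoff=12.9361 vs cont=11.4362 → 12.9361 [stop]  node(7,3) S=126.7458 payoff=0.0000 vs cont=2.2396 → 2.2396 [wait]  node(7,4) S=144.8375 payoff=0.0000 vs cont=0.0000 → 0.0000 [wait]  node(7,5) S=165.5116 payoff=0.0000 vs cont=0.0000 → 0.0000 [wait]  node(7,6) S=189.1368 payoff=0.0000 vs cont=0.0000 → 0.0000 [wait]  node(7,7) S=216.1343 payoff=0.0000 vs cont=0.0000 → 0.0000 [wait]  ⇒ S*(7)=110.9139
t_6: node(6,0) S=90.7956 payoff=33.0544 vs cont=31.4983 → 33.0544 [stop]  node(6,1) S=103.7557 payoff=20.0943 vs cont=18.5381 → 20.0943 [stop]  node(6,2) S=118.5659 payoff=5.2841 vs cont=6.6621 → 6.6621 [wait]  node(6,3) S=135.4900 payoff=0.0000 vs cont=0.9319 → 0.9319 [wait]  node(6,4) S=154.8299 payoff=0.0000 vs cont=0.0000 → 0.0000 [wait]  node(6,5) S=176.9303 payoff=0.0000 vs cont=0.0000 → 0.0000 [wait]  node(6,6) S=202.1854 payoff=0.0000 vs cont=0.0000 → 0.0000 [wait]  ⇒ S*(6)=103.7557
t_5: node(5,0) S=97.0596 payoff=26.7904 vs cont=25.2343 → 26.7904 [stop]  node(5,1) S=110.9139 payoff=12.9361 vs cont=12.1673 → 12.9361 [stop]  node(5,2) S=126.7458 payoff=0.0000 vs cont=3.3044 → 3.3044 [wait]  node(5,3) S=144.8375 payoff=0.0000 vs cont=0.3877 → 0.3877 [wait]  node(5,4) S=165.5116 payoff=0.0000 vs cont=0.0000 → 0.0000 [wait]  node(5,5) S=189.1368 payoff=0.0000 vs cont=0.0000 → 0.0000 [wait]  ⇒ S*(5)=110.9139
t_4: node(4,0) S=103.7557 payoff=20.0943 vs cont=18.5381 → 20.0943 [stop]  node(4,1) S=118.5659 payoff=5.2841 vs cont=7.2705 → 7.2705 [wait]  node(4,2) S=135.4900 payoff=0.0000 vs cont=1.5965 → 1.5965 [wait]  node(4,3) S=154.8299 payoff=0.0000 vs cont=0.1613 → 0.1613 [wait]  node(4,4) S=176.9303 payoff=0.0000 vs cont=0.0000 → 0.0000 [wait]  ⇒ S*(4)=103.7557
t_3: node(3,0) S=110.9139 payoff=12.9361 vs cont=12.5149 → 12.9361 [stop]  node(3,1) S=126.7458 payoff=0.0000 vs cont=3.9373 → 3.9373 [wait]  node(3,2) S=144.8375 payoff=0.0000 vs cont=0.7564 → 0.7564 [wait]  node(3,3) S=165.5116 payoff=0.0000 vs cont=0.0671 → 0.0671 [wait]  ⇒ S*(3)=110.9139
t_2: node(2,0) S=118.5659 payoff=5.2841 vs cont=7.6321 → 7.6321 [wait]  node(2,1) S=135.4900 payoff=0.0000 vs cont=2.0704 → 2.0704 [wait]  node(2,2) S=154.8299 payoff=0.0000 vs cont=0.3531 → 0.3531 [wait]  ⇒ S*(2)=-
t_1: node(1,0) S=126.7458 payoff=0.0000 vs cont=4.3585 → 4.3585 [wait]  node(1,1) S=144.8375 payoff=0.0000 vs cont=1.0632 → 1.0632 [wait]  ⇒ S*(1)=-
t_0: node(0,0) S=135.4900 payoff=0.0000 vs cont=2.4210 → 2.4210 [wait]  ⇒ S*(0)=-

price = 2.4210
boundary = - - - 110.9139 103.7557 110.9139 103.7557 110.9139 103.7557
tree:
2.4210
4.3585 1.0632
7.6321 2.0704 0.3531
12.9361 3.9373 0.7564 0.0671
20.0943 7.2705 1.5965 0.1613 0.0000
26.7904 12.9361 3.3044 0.3877 0.0000 0.0000
33.0544 20.0943 6.6621 0.9319 0.0000 0.0000 0.0000
38.9142 26.7904 12.9361 2.2396 0.0000 0.0000 0.0000 0.0000
44.3958 33.0544 20.0943 5.3825 0.0000 0.0000 0.0000 0.0000 0.0000
49.5236 38.9142 26.7904 12.9361 0.0000 0.0000 0.0000 0.0000 0.0000 0.0000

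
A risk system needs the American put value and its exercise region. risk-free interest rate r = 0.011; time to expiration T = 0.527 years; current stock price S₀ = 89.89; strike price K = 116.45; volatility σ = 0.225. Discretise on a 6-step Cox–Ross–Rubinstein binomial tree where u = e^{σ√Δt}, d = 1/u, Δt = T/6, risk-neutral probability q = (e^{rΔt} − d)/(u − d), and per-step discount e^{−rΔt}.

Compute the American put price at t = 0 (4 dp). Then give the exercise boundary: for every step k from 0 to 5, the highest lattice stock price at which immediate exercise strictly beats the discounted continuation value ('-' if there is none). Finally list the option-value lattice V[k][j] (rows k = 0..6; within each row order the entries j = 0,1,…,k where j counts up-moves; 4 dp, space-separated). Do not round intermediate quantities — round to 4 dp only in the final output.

price = 26.6136
boundary = - 84.0914 89.8900 96.0885 89.8900 96.0885
tree:
26.6136
32.3586 20.7004
37.7832 26.5600 14.6564
42.8578 32.3586 20.3615 8.7611
47.6051 37.7832 26.5600 13.7887 3.5577
52.0461 42.8578 32.3586 20.3615 6.9905 0.0000
56.2007 47.6051 37.7832 26.5600 13.7357 0.0000 0.0000

Δt=0.08783  u=1.06896  d=0.93549  q=0.49058  discount=0.99903
step 6 (expiry): payoffs max(K−S,0) = 56.2007 47.6051 37.7832 26.5600 13.7357 0.0000 0.0000
step 5: (k=5,j=0): S=64.4039, (K−S)⁺=52.0461, hold=51.9337 ⇒ V=52.0461 exercise | (k=5,j=1): S=73.5922, (K−S)⁺=42.8578, hold=42.7453 ⇒ V=42.8578 exercise | (k=5,j=2): S=84.0914, (K−S)⁺=32.3586, hold=32.2462 ⇒ V=32.3586 exercise | (k=5,j=3): S=96.0885, (K−S)⁺=20.3615, hold=20.2491 ⇒ V=20.3615 exercise | (k=5,j=4): S=109.7971, (K−S)⁺=6.6529, hold=6.9905 ⇒ V=6.9905 continue | (k=5,j=5): S=125.4616, (K−S)⁺=0.0000, hold=0.0000 ⇒ V=0.0000 continue  boundary S*=96.0885
step 4: (k=4,j=0): S=68.8449, (K−S)⁺=47.6051, hold=47.4926 ⇒ V=47.6051 exercise | (k=4,j=1): S=78.6668, (K−S)⁺=37.7832, hold=37.6707 ⇒ V=37.7832 exercise | (k=4,j=2): S=89.8900, (K−S)⁺=26.5600, hold=26.4475 ⇒ V=26.5600 exercise | (k=4,j=3): S=102.7143, (K−S)⁺=13.7357, hold=13.7887 ⇒ V=13.7887 continue | (k=4,j=4): S=117.3683, (K−S)⁺=0.0000, hold=3.5577 ⇒ V=3.5577 continue  boundary S*=89.8900
step 3: (k=3,j=0): S=73.5922, (K−S)⁺=42.8578, hold=42.7453 ⇒ V=42.8578 exercise | (k=3,j=1): S=84.0914, (K−S)⁺=32.3586, hold=32.2462 ⇒ V=32.3586 exercise | (k=3,j=2): S=96.0885, (K−S)⁺=20.3615, hold=20.2751 ⇒ V=20.3615 exercise | (k=3,j=3): S=109.7971, (K−S)⁺=6.6529, hold=8.7611 ⇒ V=8.7611 continue  boundary S*=96.0885
step 2: (k=2,j=0): S=78.6668, (K−S)⁺=37.7832, hold=37.6707 ⇒ V=37.7832 exercise | (k=2,j=1): S=89.8900, (K−S)⁺=26.5600, hold=26.4475 ⇒ V=26.5600 exercise | (k=2,j=2): S=102.7143, (K−S)⁺=13.7357, hold=14.6564 ⇒ V=14.6564 continue  boundary S*=89.8900
step 1: (k=1,j=0): S=84.0914, (K−S)⁺=32.3586, hold=32.2462 ⇒ V=32.3586 exercise | (k=1,j=1): S=96.0885, (K−S)⁺=20.3615, hold=20.7004 ⇒ V=20.7004 continue  boundary S*=84.0914
step 0: (k=0,j=0): S=89.8900, (K−S)⁺=26.5600, hold=26.6136 ⇒ V=26.6136 continue  boundary S*=-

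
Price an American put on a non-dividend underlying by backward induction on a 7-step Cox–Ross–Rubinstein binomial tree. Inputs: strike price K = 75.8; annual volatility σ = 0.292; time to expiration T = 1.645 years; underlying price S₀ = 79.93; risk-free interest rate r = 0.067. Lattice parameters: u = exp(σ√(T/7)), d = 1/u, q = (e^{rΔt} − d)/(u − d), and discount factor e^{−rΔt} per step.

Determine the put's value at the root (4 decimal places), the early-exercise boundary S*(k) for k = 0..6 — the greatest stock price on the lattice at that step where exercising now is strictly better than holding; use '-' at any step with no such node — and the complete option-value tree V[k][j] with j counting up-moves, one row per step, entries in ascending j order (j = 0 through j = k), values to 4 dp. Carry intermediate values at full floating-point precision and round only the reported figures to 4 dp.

params: Δt=0.23500 u=1.15206 d=0.86801 q=0.52054 e^(-rΔt)=0.98438
t_7 payoffs: 46.1256 36.4148 23.5262 6.4200 0.0000 0.0000 0.0000 0.0000
t_6: node(6,0) S=34.1867 payoff=41.6133 vs cont=40.4291 → 41.6133 [stop]  node(6,1) S=45.3741 payoff=30.4259 vs cont=29.2417 → 30.4259 [stop]  node(6,2) S=60.2225 payoff=15.5775 vs cont=14.3933 → 15.5775 [stop]  node(6,3) S=79.9300 payoff=0.0000 vs cont=3.0300 → 3.0300 [wait]  node(6,4) S=106.0866 payoff=0.0000 vs cont=0.0000 → 0.0000 [wait]  node(6,5) S=140.8028 payoff=0.0000 vs cont=0.0000 → 0.0000 [wait]  node(6,6) S=186.8796 payoff=0.0000 vs cont=0.0000 → 0.0000 [wait]  ⇒ S*(6)=60.2225
t_5: node(5,0) S=39.3852 payoff=36.4148 vs cont=35.2307 → 36.4148 [stop]  node(5,1) S=52.2738 payoff=23.5262 vs cont=22.3421 → 23.5262 [stop]  node(5,2) S=69.3800 payoff=6.4200 vs cont=8.9047 → 8.9047 [wait]  node(5,3) S=92.0842 payoff=0.0000 vs cont=1.4301 → 1.4301 [wait]  node(5,4) S=122.2182 payoff=0.0000 vs cont=0.0000 → 0.0000 [wait]  node(5,5) S=162.2134 payoff=0.0000 vs cont=0.0000 → 0.0000 [wait]  ⇒ S*(5)=52.2738
t_4: node(4,0) S=45.3741 payoff=30.4259 vs cont=29.2417 → 30.4259 [stop]  node(4,1) S=60.2225 payoff=15.5775 vs cont=15.6665 → 15.6665 [wait]  node(4,2) S=79.9300 payoff=0.0000 vs cont=4.9355 → 4.9355 [wait]  node(4,3) S=106.0866 payoff=0.0000 vs cont=0.6750 → 0.6750 [wait]  node(4,4) S=140.8028 payoff=0.0000 vs cont=0.0000 → 0.0000 [wait]  ⇒ S*(4)=45.3741
t_3: node(3,0) S=52.2738 payoff=23.5262 vs cont=22.3878 → 23.5262 [stop]  node(3,1) S=69.3800 payoff=6.4200 vs cont=9.9232 → 9.9232 [wait]  node(3,2) S=92.0842 payoff=0.0000 vs cont=2.6753 → 2.6753 [wait]  node(3,3) S=122.2182 payoff=0.0000 vs cont=0.3186 → 0.3186 [wait]  ⇒ S*(3)=52.2738
t_2: node(2,0) S=60.2225 payoff=15.5775 vs cont=16.1884 → 16.1884 [wait]  node(2,1) S=79.9300 payoff=0.0000 vs cont=6.0543 → 6.0543 [wait]  node(2,2) S=106.0866 payoff=0.0000 vs cont=1.4259 → 1.4259 [wait]  ⇒ S*(2)=-
t_1: node(1,0) S=69.3800 payoff=6.4200 vs cont=10.7427 → 10.7427 [wait]  node(1,1) S=92.0842 payoff=0.0000 vs cont=3.5881 → 3.5881 [wait]  ⇒ S*(1)=-
t_0: node(0,0) S=79.9300 payoff=0.0000 vs cont=6.9088 → 6.9088 [wait]  ⇒ S*(0)=-

price = 6.9088
boundary = - - - 52.2738 45.3741 52.2738 60.2225
tree:
6.9088
10.7427 3.5881
16.1884 6.0543 1.4259
23.5262 9.9232 2.6753 0.3186
30.4259 15.6665 4.9355 0.6750 0.0000
36.4148 23.5262 8.9047 1.4301 0.0000 0.0000
41.6133 30.4259 15.5775 3.0300 0.0000 0.0000 0.0000
46.1256 36.4148 23.5262 6.4200 0.0000 0.0000 0.0000 0.0000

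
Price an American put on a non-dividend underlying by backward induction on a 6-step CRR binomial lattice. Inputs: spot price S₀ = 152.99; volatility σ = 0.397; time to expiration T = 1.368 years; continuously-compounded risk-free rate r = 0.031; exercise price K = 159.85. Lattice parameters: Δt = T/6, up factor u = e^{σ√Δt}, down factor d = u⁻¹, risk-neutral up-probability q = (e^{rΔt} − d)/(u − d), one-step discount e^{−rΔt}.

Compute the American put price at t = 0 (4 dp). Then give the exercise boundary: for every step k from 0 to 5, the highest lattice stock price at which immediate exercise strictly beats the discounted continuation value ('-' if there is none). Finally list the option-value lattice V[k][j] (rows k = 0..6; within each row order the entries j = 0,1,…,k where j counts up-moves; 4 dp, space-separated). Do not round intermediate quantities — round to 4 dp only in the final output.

Δt=0.22800  u=1.20872  d=0.82732  q=0.47135  discount=0.99296
step 6 (expiry): payoffs max(K−S,0) = 110.7930 88.1771 55.1350 6.8600 0.0000 0.0000 0.0000
step 5: (k=5,j=0): S=59.2964, (K−S)⁺=100.5536, hold=99.4278 ⇒ V=100.5536 exercise | (k=5,j=1): S=86.6327, (K−S)⁺=73.2173, hold=72.0914 ⇒ V=73.2173 exercise | (k=5,j=2): S=126.5715, (K−S)⁺=33.2785, hold=32.1526 ⇒ V=33.2785 exercise | (k=5,j=3): S=184.9226, (K−S)⁺=0.0000, hold=3.6010 ⇒ V=3.6010 continue | (k=5,j=4): S=270.1743, (K−S)⁺=0.0000, hold=0.0000 ⇒ V=0.0000 continue | (k=5,j=5): S=394.7281, (K−S)⁺=0.0000, hold=0.0000 ⇒ V=0.0000 continue  boundary S*=126.5715
step 4: (k=4,j=0): S=71.6729, (K−S)⁺=88.1771, hold=87.0512 ⇒ V=88.1771 exercise | (k=4,j=1): S=104.7150, (K−S)⁺=55.1350, hold=54.0091 ⇒ V=55.1350 exercise | (k=4,j=2): S=152.9900, (K−S)⁺=6.8600, hold=19.1542 ⇒ V=19.1542 continue | (k=4,j=3): S=223.5203, (K−S)⁺=0.0000, hold=1.8903 ⇒ V=1.8903 continue | (k=4,j=4): S=326.5660, (K−S)⁺=0.0000, hold=0.0000 ⇒ V=0.0000 continue  boundary S*=104.7150
step 3: (k=3,j=0): S=86.6327, (K−S)⁺=73.2173, hold=72.0914 ⇒ V=73.2173 exercise | (k=3,j=1): S=126.5715, (K−S)⁺=33.2785, hold=37.9067 ⇒ V=37.9067 continue | (k=3,j=2): S=184.9226, (K−S)⁺=0.0000, hold=10.9393 ⇒ V=10.9393 continue | (k=3,j=3): S=270.1743, (K−S)⁺=0.0000, hold=0.9923 ⇒ V=0.9923 continue  boundary S*=86.6327
step 2: (k=2,j=0): S=104.7150, (K−S)⁺=55.1350, hold=56.1752 ⇒ V=56.1752 continue | (k=2,j=1): S=152.9900, (K−S)⁺=6.8600, hold=25.0182 ⇒ V=25.0182 continue | (k=2,j=2): S=223.5203, (K−S)⁺=0.0000, hold=6.2068 ⇒ V=6.2068 continue  boundary S*=-
step 1: (k=1,j=0): S=126.5715, (K−S)⁺=33.2785, hold=41.1973 ⇒ V=41.1973 continue | (k=1,j=1): S=184.9226, (K−S)⁺=0.0000, hold=16.0377 ⇒ V=16.0377 continue  boundary S*=-
step 0: (k=0,j=0): S=152.9900, (K−S)⁺=6.8600, hold=29.1317 ⇒ V=29.1317 continue  boundary S*=-

price = 29.1317
boundary = - - - 86.6327 104.7150 126.5715
tree:
29.1317
41.1973 16.0377
56.1752 25.0182 6.2068
73.2173 37.9067 10.9393 0.9923
88.1771 55.1350 19.1542 1.8903 0.0000
100.5536 73.2173 33.2785 3.6010 0.0000 0.0000
110.7930 88.1771 55.1350 6.8600 0.0000 0.0000 0.0000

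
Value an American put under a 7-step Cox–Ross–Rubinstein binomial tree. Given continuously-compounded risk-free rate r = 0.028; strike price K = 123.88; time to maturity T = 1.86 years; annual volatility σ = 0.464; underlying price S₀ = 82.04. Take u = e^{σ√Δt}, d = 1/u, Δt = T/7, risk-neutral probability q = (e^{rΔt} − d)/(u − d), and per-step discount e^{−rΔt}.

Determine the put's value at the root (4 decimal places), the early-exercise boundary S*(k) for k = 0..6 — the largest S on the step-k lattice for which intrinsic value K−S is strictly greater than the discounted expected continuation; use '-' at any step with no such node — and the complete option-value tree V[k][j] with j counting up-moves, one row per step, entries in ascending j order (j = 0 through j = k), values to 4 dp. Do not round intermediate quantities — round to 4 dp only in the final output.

price = 48.5859
boundary = - - 50.8483 40.0315 50.8483 64.5879 82.0400
tree:
48.5859
60.5155 35.1470
73.0317 46.5721 22.0901
83.8485 59.5416 31.8595 10.7950
92.3643 73.0317 44.4201 17.3938 3.0979
99.0685 83.8485 59.2921 27.4021 5.7367 0.0000
104.3466 92.3643 73.0317 41.8400 10.6233 0.0000 0.0000
108.5019 99.0685 83.8485 59.2921 19.6722 0.0000 0.0000 0.0000

params: Δt=0.26571 u=1.27021 d=0.78727 q=0.45595 e^(-rΔt)=0.99259
t_7 payoffs: 108.5019 99.0685 83.8485 59.2921 19.6722 0.0000 0.0000 0.0000
t_6: node(6,0) S=19.5334 payoff=104.3466 vs cont=103.4284 → 104.3466 [stop]  node(6,1) S=31.5157 payoff=92.3643 vs cont=91.4461 → 92.3643 [stop]  node(6,2) S=50.8483 payoff=73.0317 vs cont=72.1135 → 73.0317 [stop]  node(6,3) S=82.0400 payoff=41.8400 vs cont=40.9218 → 41.8400 [stop]  node(6,4) S=132.3656 payoff=0.0000 vs cont=10.6233 → 10.6233 [wait]  node(6,5) S=213.5622 payoff=0.0000 vs cont=0.0000 → 0.0000 [wait]  node(6,6) S=344.5671 payoff=0.0000 vs cont=0.0000 → 0.0000 [wait]  ⇒ S*(6)=82.0400
t_5: node(5,0) S=24.8115 payoff=99.0685 vs cont=98.1503 → 99.0685 [stop]  node(5,1) S=40.0315 payoff=83.8485 vs cont=82.9303 → 83.8485 [stop]  node(5,2) S=64.5879 payoff=59.2921 vs cont=58.3739 → 59.2921 [stop]  node(5,3) S=104.2078 payoff=19.6722 vs cont=27.4021 → 27.4021 [wait]  node(5,4) S=168.1317 payoff=0.0000 vs cont=5.7367 → 5.7367 [wait]  node(5,5) S=271.2683 payoff=0.0000 vs cont=0.0000 → 0.0000 [wait]  ⇒ S*(5)=64.5879
t_4: node(4,0) S=31.5157 payoff=92.3643 vs cont=91.4461 → 92.3643 [stop]  node(4,1) S=50.8483 payoff=73.0317 vs cont=72.1135 → 73.0317 [stop]  node(4,2) S=82.0400 payoff=41.8400 vs cont=44.4201 → 44.4201 [wait]  node(4,3) S=132.3656 payoff=0.0000 vs cont=17.3938 → 17.3938 [wait]  node(4,4) S=213.5622 payoff=0.0000 vs cont=3.0979 → 3.0979 [wait]  ⇒ S*(4)=50.8483
t_3: node(3,0) S=40.0315 payoff=83.8485 vs cont=82.9303 → 83.8485 [stop]  node(3,1) S=64.5879 payoff=59.2921 vs cont=59.5416 → 59.5416 [wait]  node(3,2) S=104.2078 payoff=19.6722 vs cont=31.8595 → 31.8595 [wait]  node(3,3) S=168.1317 payoff=0.0000 vs cont=10.7950 → 10.7950 [wait]  ⇒ S*(3)=40.0315
t_2: node(2,0) S=50.8483 payoff=73.0317 vs cont=72.2264 → 73.0317 [stop]  node(2,1) S=82.0400 payoff=41.8400 vs cont=46.5721 → 46.5721 [wait]  node(2,2) S=132.3656 payoff=0.0000 vs cont=22.0901 → 22.0901 [wait]  ⇒ S*(2)=50.8483
t_1: node(1,0) S=64.5879 payoff=59.2921 vs cont=60.5155 → 60.5155 [wait]  node(1,1) S=104.2078 payoff=19.6722 vs cont=35.1470 → 35.1470 [wait]  ⇒ S*(1)=-
t_0: node(0,0) S=82.0400 payoff=41.8400 vs cont=48.5859 → 48.5859 [wait]  ⇒ S*(0)=-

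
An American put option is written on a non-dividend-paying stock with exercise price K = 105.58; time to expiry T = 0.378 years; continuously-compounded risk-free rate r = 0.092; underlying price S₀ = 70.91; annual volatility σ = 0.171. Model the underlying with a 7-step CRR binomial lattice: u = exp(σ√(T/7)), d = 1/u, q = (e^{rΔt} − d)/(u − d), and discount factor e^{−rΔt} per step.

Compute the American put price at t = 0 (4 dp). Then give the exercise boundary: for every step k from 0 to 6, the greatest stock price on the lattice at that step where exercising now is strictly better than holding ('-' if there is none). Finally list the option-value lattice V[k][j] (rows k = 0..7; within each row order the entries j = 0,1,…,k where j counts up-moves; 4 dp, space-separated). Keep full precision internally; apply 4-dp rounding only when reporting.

Δt=0.05400, u=1.04054, d=0.96104, q=0.55272, disc=e^(-rΔt)=0.99504
k=7 terminal: V=max(K-S,0) → 51.8885 47.4474 42.6388 37.4325 31.7955 25.6923 19.0842 11.9296
k=6: j=0 S=55.8679 intr=49.7121 cont=49.1888 V=49.7121[EX]; j=1 S=60.4892 intr=45.0908 cont=44.5676 V=45.0908[EX]; j=2 S=65.4926 intr=40.0874 cont=39.5641 V=40.0874[EX]; j=3 S=70.9100 intr=34.6700 cont=34.1468 V=34.6700[EX]; j=4 S=76.7755 intr=28.8045 cont=28.2813 V=28.8045[EX]; j=5 S=83.1261 intr=22.4539 cont=21.9307 V=22.4539[EX]; j=6 S=90.0020 intr=15.5780 cont=15.0547 V=15.5780[EX]  S*(6)=90.0020
k=5: j=0 S=58.1326 intr=47.4474 cont=46.9241 V=47.4474[EX]; j=1 S=62.9412 intr=42.6388 cont=42.1156 V=42.6388[EX]; j=2 S=68.1475 intr=37.4325 cont=36.9093 V=37.4325[EX]; j=3 S=73.7845 intr=31.7955 cont=31.2723 V=31.7955[EX]; j=4 S=79.8877 intr=25.6923 cont=25.1691 V=25.6923[EX]; j=5 S=86.4958 intr=19.0842 cont=18.5610 V=19.0842[EX]  S*(5)=86.4958
k=4: j=0 S=60.4892 intr=45.0908 cont=44.5676 V=45.0908[EX]; j=1 S=65.4926 intr=40.0874 cont=39.5641 V=40.0874[EX]; j=2 S=70.9100 intr=34.6700 cont=34.1468 V=34.6700[EX]; j=3 S=76.7755 intr=28.8045 cont=28.2813 V=28.8045[EX]; j=4 S=83.1261 intr=22.4539 cont=21.9307 V=22.4539[EX]  S*(4)=83.1261
k=3: j=0 S=62.9412 intr=42.6388 cont=42.1156 V=42.6388[EX]; j=1 S=68.1475 intr=37.4325 cont=36.9093 V=37.4325[EX]; j=2 S=73.7845 intr=31.7955 cont=31.2723 V=31.7955[EX]; j=3 S=79.8877 intr=25.6923 cont=25.1691 V=25.6923[EX]  S*(3)=79.8877
k=2: j=0 S=65.4926 intr=40.0874 cont=39.5641 V=40.0874[EX]; j=1 S=70.9100 intr=34.6700 cont=34.1468 V=34.6700[EX]; j=2 S=76.7755 intr=28.8045 cont=28.2813 V=28.8045[EX]  S*(2)=76.7755
k=1: j=0 S=68.1475 intr=37.4325 cont=36.9093 V=37.4325[EX]; j=1 S=73.7845 intr=31.7955 cont=31.2723 V=31.7955[EX]  S*(1)=73.7845
k=0: j=0 S=70.9100 intr=34.6700 cont=34.1468 V=34.6700[EX]  S*(0)=70.9100

price = 34.6700
boundary = 70.9100 73.7845 76.7755 79.8877 83.1261 86.4958 90.0020
tree:
34.6700
37.4325 31.7955
40.0874 34.6700 28.8045
42.6388 37.4325 31.7955 25.6923
45.0908 40.0874 34.6700 28.8045 22.4539
47.4474 42.6388 37.4325 31.7955 25.6923 19.0842
49.7121 45.0908 40.0874 34.6700 28.8045 22.4539 15.5780
51.8885 47.4474 42.6388 37.4325 31.7955 25.6923 19.0842 11.9296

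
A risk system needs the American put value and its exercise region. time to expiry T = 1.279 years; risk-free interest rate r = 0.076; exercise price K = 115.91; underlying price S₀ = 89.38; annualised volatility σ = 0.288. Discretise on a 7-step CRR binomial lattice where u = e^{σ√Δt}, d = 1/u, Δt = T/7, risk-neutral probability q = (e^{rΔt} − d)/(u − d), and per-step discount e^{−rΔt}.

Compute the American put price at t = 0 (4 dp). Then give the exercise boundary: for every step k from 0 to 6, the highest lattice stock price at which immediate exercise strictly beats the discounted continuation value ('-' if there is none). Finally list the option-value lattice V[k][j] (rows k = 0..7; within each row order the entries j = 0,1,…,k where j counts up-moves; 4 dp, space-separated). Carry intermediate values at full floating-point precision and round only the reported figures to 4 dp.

price = 26.5430
boundary = - 79.0271 89.3800 79.0271 89.3800 79.0271 89.3800
tree:
26.5430
36.8829 17.9277
46.0366 26.5300 10.6498
54.1300 36.8829 17.1552 5.0686
61.2860 46.0366 26.5300 9.1603 1.5148
67.6131 54.1300 36.8829 15.9981 3.2399 0.0000
73.2073 61.2860 46.0366 26.5300 6.9295 0.0000 0.0000
78.1536 67.6131 54.1300 36.8829 14.8208 0.0000 0.0000 0.0000

Δt=0.18271, u=1.13100, d=0.88417, q=0.52591, disc=e^(-rΔt)=0.98621
k=7 terminal: V=max(K-S,0) → 78.1536 67.6131 54.1300 36.8829 14.8208 0.0000 0.0000 0.0000
k=6: j=0 S=42.7027 intr=73.2073 cont=71.6089 V=73.2073[EX]; j=1 S=54.6240 intr=61.2860 cont=59.6876 V=61.2860[EX]; j=2 S=69.8734 intr=46.0366 cont=44.4382 V=46.0366[EX]; j=3 S=89.3800 intr=26.5300 cont=24.9316 V=26.5300[EX]; j=4 S=114.3322 intr=1.5778 cont=6.9295 V=6.9295[hold]; j=5 S=146.2504 intr=0.0000 cont=0.0000 V=0.0000[hold]; j=6 S=187.0792 intr=0.0000 cont=0.0000 V=0.0000[hold]  S*(6)=89.3800
k=5: j=0 S=48.2969 intr=67.6131 cont=66.0147 V=67.6131[EX]; j=1 S=61.7800 intr=54.1300 cont=52.5316 V=54.1300[EX]; j=2 S=79.0271 intr=36.8829 cont=35.2844 V=36.8829[EX]; j=3 S=101.0892 intr=14.8208 cont=15.9981 V=15.9981[hold]; j=4 S=129.3102 intr=0.0000 cont=3.2399 V=3.2399[hold]; j=5 S=165.4098 intr=0.0000 cont=0.0000 V=0.0000[hold]  S*(5)=79.0271
k=4: j=0 S=54.6240 intr=61.2860 cont=59.6876 V=61.2860[EX]; j=1 S=69.8734 intr=46.0366 cont=44.4382 V=46.0366[EX]; j=2 S=89.3800 intr=26.5300 cont=25.5422 V=26.5300[EX]; j=3 S=114.3322 intr=1.5778 cont=9.1603 V=9.1603[hold]; j=4 S=146.2504 intr=0.0000 cont=1.5148 V=1.5148[hold]  S*(4)=89.3800
k=3: j=0 S=61.7800 intr=54.1300 cont=52.5316 V=54.1300[EX]; j=1 S=79.0271 intr=36.8829 cont=35.2844 V=36.8829[EX]; j=2 S=101.0892 intr=14.8208 cont=17.1552 V=17.1552[hold]; j=3 S=129.3102 intr=0.0000 cont=5.0686 V=5.0686[hold]  S*(3)=79.0271
k=2: j=0 S=69.8734 intr=46.0366 cont=44.4382 V=46.0366[EX]; j=1 S=89.3800 intr=26.5300 cont=26.1423 V=26.5300[EX]; j=2 S=114.3322 intr=1.5778 cont=10.6498 V=10.6498[hold]  S*(2)=89.3800
k=1: j=0 S=79.0271 intr=36.8829 cont=35.2844 V=36.8829[EX]; j=1 S=101.0892 intr=14.8208 cont=17.9277 V=17.9277[hold]  S*(1)=79.0271
k=0: j=0 S=89.3800 intr=26.5300 cont=26.5430 V=26.5430[hold]  S*(0)=-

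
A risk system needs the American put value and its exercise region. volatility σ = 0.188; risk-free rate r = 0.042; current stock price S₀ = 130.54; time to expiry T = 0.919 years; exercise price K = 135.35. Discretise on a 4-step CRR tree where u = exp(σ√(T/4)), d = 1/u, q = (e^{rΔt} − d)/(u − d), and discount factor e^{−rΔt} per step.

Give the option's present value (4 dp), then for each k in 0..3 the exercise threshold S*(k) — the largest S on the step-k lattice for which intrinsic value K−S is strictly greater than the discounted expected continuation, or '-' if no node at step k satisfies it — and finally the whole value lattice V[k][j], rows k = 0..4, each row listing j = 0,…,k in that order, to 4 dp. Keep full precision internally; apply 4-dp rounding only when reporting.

price = 10.1809
boundary = - - 109.0116 119.2911
tree:
10.1809
16.7692 4.5526
26.3384 8.6308 1.0368
35.7321 16.0589 2.2332 0.0000
44.3163 26.3384 4.8100 0.0000 0.0000

params: Δt=0.22975 u=1.09430 d=0.91383 q=0.53121 e^(-rΔt)=0.99040
t_4 payoffs: 44.3163 26.3384 4.8100 0.0000 0.0000
t_3: node(3,0) S=99.6179 payoff=35.7321 vs cont=34.4323 → 35.7321 [stop]  node(3,1) S=119.2911 payoff=16.0589 vs cont=14.7591 → 16.0589 [stop]  node(3,2) S=142.8496 payoff=0.0000 vs cont=2.2332 → 2.2332 [wait]  node(3,3) S=171.0605 payoff=0.0000 vs cont=0.0000 → 0.0000 [wait]  ⇒ S*(3)=119.2911
t_2: node(2,0) S=109.0116 payoff=26.3384 vs cont=25.0386 → 26.3384 [stop]  node(2,1) S=130.5400 payoff=4.8100 vs cont=8.6308 → 8.6308 [wait]  node(2,2) S=156.3200 payoff=0.0000 vs cont=1.0368 → 1.0368 [wait]  ⇒ S*(2)=109.0116
t_1: node(1,0) S=119.2911 payoff=16.0589 vs cont=16.7692 → 16.7692 [wait]  node(1,1) S=142.8496 payoff=0.0000 vs cont=4.5526 → 4.5526 [wait]  ⇒ S*(1)=-
t_0: node(0,0) S=130.5400 payoff=4.8100 vs cont=10.1809 → 10.1809 [wait]  ⇒ S*(0)=-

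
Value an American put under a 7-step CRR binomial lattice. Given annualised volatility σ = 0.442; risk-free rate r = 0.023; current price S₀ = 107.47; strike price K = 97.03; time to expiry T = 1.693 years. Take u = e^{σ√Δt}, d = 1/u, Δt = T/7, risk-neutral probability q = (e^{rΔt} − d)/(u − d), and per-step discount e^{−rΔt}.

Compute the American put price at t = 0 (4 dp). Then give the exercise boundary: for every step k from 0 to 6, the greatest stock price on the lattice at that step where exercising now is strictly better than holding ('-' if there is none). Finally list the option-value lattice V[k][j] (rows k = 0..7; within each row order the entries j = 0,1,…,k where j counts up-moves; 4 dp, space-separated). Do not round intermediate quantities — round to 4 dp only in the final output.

Δt=0.24186, u=1.24281, d=0.80463, q=0.45860, disc=e^(-rΔt)=0.99445
k=7 terminal: V=max(K-S,0) → 73.5626 60.7830 41.0442 10.5563 0.0000 0.0000 0.0000 0.0000
k=6: j=0 S=29.1655 intr=67.8645 cont=67.3263 V=67.8645[EX]; j=1 S=45.0480 intr=51.9820 cont=51.4438 V=51.9820[EX]; j=2 S=69.5795 intr=27.4505 cont=26.9123 V=27.4505[EX]; j=3 S=107.4700 intr=0.0000 cont=5.6835 V=5.6835[hold]; j=4 S=165.9944 intr=0.0000 cont=0.0000 V=0.0000[hold]; j=5 S=256.3890 intr=0.0000 cont=0.0000 V=0.0000[hold]; j=6 S=396.0095 intr=0.0000 cont=0.0000 V=0.0000[hold]  S*(6)=69.5795
k=5: j=0 S=36.2470 intr=60.7830 cont=60.2448 V=60.7830[EX]; j=1 S=55.9858 intr=41.0442 cont=40.5059 V=41.0442[EX]; j=2 S=86.4737 intr=10.5563 cont=17.3712 V=17.3712[hold]; j=3 S=133.5643 intr=0.0000 cont=3.0599 V=3.0599[hold]; j=4 S=206.2987 intr=0.0000 cont=0.0000 V=0.0000[hold]; j=5 S=318.6416 intr=0.0000 cont=0.0000 V=0.0000[hold]  S*(5)=55.9858
k=4: j=0 S=45.0480 intr=51.9820 cont=51.4438 V=51.9820[EX]; j=1 S=69.5795 intr=27.4505 cont=30.0203 V=30.0203[hold]; j=2 S=107.4700 intr=0.0000 cont=10.7481 V=10.7481[hold]; j=3 S=165.9944 intr=0.0000 cont=1.6475 V=1.6475[hold]; j=4 S=256.3890 intr=0.0000 cont=0.0000 V=0.0000[hold]  S*(4)=45.0480
k=3: j=0 S=55.9858 intr=41.0442 cont=41.6779 V=41.6779[hold]; j=1 S=86.4737 intr=10.5563 cont=21.0645 V=21.0645[hold]; j=2 S=133.5643 intr=0.0000 cont=6.5381 V=6.5381[hold]; j=3 S=206.2987 intr=0.0000 cont=0.8870 V=0.8870[hold]  S*(3)=-
k=2: j=0 S=69.5795 intr=27.4505 cont=32.0458 V=32.0458[hold]; j=1 S=107.4700 intr=0.0000 cont=14.3228 V=14.3228[hold]; j=2 S=165.9944 intr=0.0000 cont=3.9246 V=3.9246[hold]  S*(2)=-
k=1: j=0 S=86.4737 intr=10.5563 cont=23.7854 V=23.7854[hold]; j=1 S=133.5643 intr=0.0000 cont=9.5012 V=9.5012[hold]  S*(1)=-
k=0: j=0 S=107.4700 intr=0.0000 cont=17.1390 V=17.1390[hold]  S*(0)=-

price = 17.1390
boundary = - - - - 45.0480 55.9858 69.5795
tree:
17.1390
23.7854 9.5012
32.0458 14.3228 3.9246
41.6779 21.0645 6.5381 0.8870
51.9820 30.0203 10.7481 1.6475 0.0000
60.7830 41.0442 17.3712 3.0599 0.0000 0.0000
67.8645 51.9820 27.4505 5.6835 0.0000 0.0000 0.0000
73.5626 60.7830 41.0442 10.5563 0.0000 0.0000 0.0000 0.0000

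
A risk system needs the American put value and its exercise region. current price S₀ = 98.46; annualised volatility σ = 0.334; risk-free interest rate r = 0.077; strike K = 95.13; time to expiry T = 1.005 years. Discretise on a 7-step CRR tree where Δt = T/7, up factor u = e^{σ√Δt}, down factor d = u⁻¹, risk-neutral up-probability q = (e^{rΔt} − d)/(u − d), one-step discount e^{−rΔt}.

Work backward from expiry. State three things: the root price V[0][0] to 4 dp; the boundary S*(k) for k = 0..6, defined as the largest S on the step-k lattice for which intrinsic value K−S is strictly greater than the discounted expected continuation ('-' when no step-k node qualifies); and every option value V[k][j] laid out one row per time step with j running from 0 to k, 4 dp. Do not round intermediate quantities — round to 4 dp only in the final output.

price = 8.8633
boundary = - - - 67.3555 59.3486 67.3555 76.4426
tree:
8.8633
13.4162 4.7197
19.6663 7.7551 1.9314
27.7745 12.3713 3.5272 0.4536
35.7814 19.0030 6.3240 0.9403 0.0000
42.8364 27.7745 11.0620 1.9491 0.0000 0.0000
49.0528 35.7814 18.6874 4.0401 0.0000 0.0000 0.0000
54.5302 42.8364 27.7745 8.3744 0.0000 0.0000 0.0000 0.0000

params: Δt=0.14357 u=1.13491 d=0.88113 q=0.51221 e^(-rΔt)=0.98901
t_7 payoffs: 54.5302 42.8364 27.7745 8.3744 0.0000 0.0000 0.0000 0.0000
t_6: node(6,0) S=46.0772 payoff=49.0528 vs cont=48.0069 → 49.0528 [stop]  node(6,1) S=59.3486 payoff=35.7814 vs cont=34.7355 → 35.7814 [stop]  node(6,2) S=76.4426 payoff=18.6874 vs cont=17.6416 → 18.6874 [stop]  node(6,3) S=98.4600 payoff=0.0000 vs cont=4.0401 → 4.0401 [wait]  node(6,4) S=126.8190 payoff=0.0000 vs cont=0.0000 → 0.0000 [wait]  node(6,5) S=163.3462 payoff=0.0000 vs cont=0.0000 → 0.0000 [wait]  node(6,6) S=210.3941 payoff=0.0000 vs cont=0.0000 → 0.0000 [wait]  ⇒ S*(6)=76.4426
t_5: node(5,0) S=52.2936 payoff=42.8364 vs cont=41.7905 → 42.8364 [stop]  node(5,1) S=67.3555 payoff=27.7745 vs cont=26.7286 → 27.7745 [stop]  node(5,2) S=86.7556 payoff=8.3744 vs cont=11.0620 → 11.0620 [wait]  node(5,3) S=111.7435 payoff=0.0000 vs cont=1.9491 → 1.9491 [wait]  node(5,4) S=143.9285 payoff=0.0000 vs cont=0.0000 → 0.0000 [wait]  node(5,5) S=185.3836 payoff=0.0000 vs cont=0.0000 → 0.0000 [wait]  ⇒ S*(5)=67.3555
t_4: node(4,0) S=59.3486 payoff=35.7814 vs cont=34.7355 → 35.7814 [stop]  node(4,1) S=76.4426 payoff=18.6874 vs cont=19.0030 → 19.0030 [wait]  node(4,2) S=98.4600 payoff=0.0000 vs cont=6.3240 → 6.3240 [wait]  node(4,3) S=126.8190 payoff=0.0000 vs cont=0.9403 → 0.9403 [wait]  node(4,4) S=163.3462 payoff=0.0000 vs cont=0.0000 → 0.0000 [wait]  ⇒ S*(4)=59.3486
t_3: node(3,0) S=67.3555 payoff=27.7745 vs cont=26.8885 → 27.7745 [stop]  node(3,1) S=86.7556 payoff=8.3744 vs cont=12.3713 → 12.3713 [wait]  node(3,2) S=111.7435 payoff=0.0000 vs cont=3.5272 → 3.5272 [wait]  node(3,3) S=143.9285 payoff=0.0000 vs cont=0.4536 → 0.4536 [wait]  ⇒ S*(3)=67.3555
t_2: node(2,0) S=76.4426 payoff=18.6874 vs cont=19.6663 → 19.6663 [wait]  node(2,1) S=98.4600 payoff=0.0000 vs cont=7.7551 → 7.7551 [wait]  node(2,2) S=126.8190 payoff=0.0000 vs cont=1.9314 → 1.9314 [wait]  ⇒ S*(2)=-
t_1: node(1,0) S=86.7556 payoff=8.3744 vs cont=13.4162 → 13.4162 [wait]  node(1,1) S=111.7435 payoff=0.0000 vs cont=4.7197 → 4.7197 [wait]  ⇒ S*(1)=-
t_0: node(0,0) S=98.4600 payoff=0.0000 vs cont=8.8633 → 8.8633 [wait]  ⇒ S*(0)=-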